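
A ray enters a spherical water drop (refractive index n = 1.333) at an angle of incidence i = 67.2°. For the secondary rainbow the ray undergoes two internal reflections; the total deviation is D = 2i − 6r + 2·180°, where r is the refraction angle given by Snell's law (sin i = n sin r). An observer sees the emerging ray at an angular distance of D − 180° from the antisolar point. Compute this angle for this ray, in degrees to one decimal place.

51.9°

sin r = sin 67.2° / 1.333 = 0.9219/1.333 = 0.6916; r = 43.75°.
D = 2·67.2° − 6·43.75° + 2·180° = 134.40° − 262.53° + 360° = 231.87°.
Angle from antisolar point = D − 180° = 51.87°.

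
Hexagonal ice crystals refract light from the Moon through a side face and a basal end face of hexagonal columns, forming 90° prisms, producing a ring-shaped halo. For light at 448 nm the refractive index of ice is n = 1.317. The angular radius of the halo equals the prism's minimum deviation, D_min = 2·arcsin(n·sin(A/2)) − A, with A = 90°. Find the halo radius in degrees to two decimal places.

47.26°

n·sin(A/2) = 1.317 × sin 45° = 1.317 × 0.7071 = 0.9313.
D_min = 2·arcsin(0.9313) − 90° = 2 × 68.632° − 90° = 47.264°.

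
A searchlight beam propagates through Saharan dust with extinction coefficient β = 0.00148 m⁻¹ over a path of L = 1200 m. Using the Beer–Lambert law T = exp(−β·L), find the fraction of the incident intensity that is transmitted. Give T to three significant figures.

τ = β·L = 0.00148 × 1200 = 1.7760.
T = exp(−1.7760) = 0.1693.

0.169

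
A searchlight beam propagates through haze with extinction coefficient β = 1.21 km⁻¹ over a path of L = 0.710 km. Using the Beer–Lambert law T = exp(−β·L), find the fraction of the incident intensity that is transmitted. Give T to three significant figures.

τ = β·L = 1.21 × 0.710 = 0.8591.
T = exp(−0.8591) = 0.4235.

0.424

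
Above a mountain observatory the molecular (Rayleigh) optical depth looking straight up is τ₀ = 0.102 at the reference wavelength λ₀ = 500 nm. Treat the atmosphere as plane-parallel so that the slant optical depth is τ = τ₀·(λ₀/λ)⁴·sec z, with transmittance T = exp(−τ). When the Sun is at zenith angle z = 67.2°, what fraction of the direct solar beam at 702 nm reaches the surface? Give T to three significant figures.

0.935

sec 67.2° = 2.5805.
τ = 0.102 × (500/702)⁴ × 2.5805 = 0.102 × 0.2574 × 2.5805 = 0.0677.
T = exp(−0.0677) = 0.9345.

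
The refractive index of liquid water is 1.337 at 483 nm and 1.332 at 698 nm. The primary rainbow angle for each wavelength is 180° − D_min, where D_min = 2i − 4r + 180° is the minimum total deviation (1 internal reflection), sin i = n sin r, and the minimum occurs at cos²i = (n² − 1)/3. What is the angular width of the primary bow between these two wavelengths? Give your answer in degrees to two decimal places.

At 483 nm (n = 1.337): cos²i = 0.26252 → i = 59.178°, r = 39.964°, D_min = 138.500°, rainbow angle = 41.500°.
At 698 nm (n = 1.332): cos²i = 0.25807 → i = 59.469°, r = 40.290°, D_min = 137.776°, rainbow angle = 42.224°.
Angular width = |41.500° − 42.224°| = 0.724°.

0.72°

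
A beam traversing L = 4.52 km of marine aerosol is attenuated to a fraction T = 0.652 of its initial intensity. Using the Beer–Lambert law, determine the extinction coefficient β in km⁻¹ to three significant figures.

Beer–Lambert: T = exp(−βL) ⇒ β = −ln(T)/L = −ln(0.652)/4.52 = 0.4277/4.52 = 0.09463 km⁻¹.

0.0946 km⁻¹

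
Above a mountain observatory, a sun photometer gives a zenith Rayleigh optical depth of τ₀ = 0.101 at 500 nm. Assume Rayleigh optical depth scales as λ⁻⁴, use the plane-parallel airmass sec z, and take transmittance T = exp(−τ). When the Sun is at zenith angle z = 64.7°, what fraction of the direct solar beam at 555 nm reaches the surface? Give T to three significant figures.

0.856

sec 64.7° = 2.3400.
τ = 0.101 × (500/555)⁴ × 2.3400 = 0.101 × 0.6587 × 2.3400 = 0.1557.
T = exp(−0.1557) = 0.8558.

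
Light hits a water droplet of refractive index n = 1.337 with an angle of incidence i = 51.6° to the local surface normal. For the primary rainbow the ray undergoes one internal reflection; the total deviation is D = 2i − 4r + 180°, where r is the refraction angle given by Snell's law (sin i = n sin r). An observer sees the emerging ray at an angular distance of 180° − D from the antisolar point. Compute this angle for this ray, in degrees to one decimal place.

sin r = sin 51.6° / 1.337 = 0.7837/1.337 = 0.5862; r = 35.88°.
D = 2·51.6° − 4·35.88° + 180° = 103.20° − 143.54° + 180° = 139.66°.
Angle from antisolar point = 180° − D = 40.34°.

40.3°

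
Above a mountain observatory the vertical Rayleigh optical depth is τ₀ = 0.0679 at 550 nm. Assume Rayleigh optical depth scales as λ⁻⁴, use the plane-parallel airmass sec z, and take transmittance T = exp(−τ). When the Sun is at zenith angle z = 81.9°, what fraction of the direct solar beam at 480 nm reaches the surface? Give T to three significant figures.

sec 81.9° = 7.0972.
τ = 0.0679 × (550/480)⁴ × 7.0972 = 0.0679 × 1.7238 × 7.0972 = 0.8307.
T = exp(−0.8307) = 0.4357.

0.436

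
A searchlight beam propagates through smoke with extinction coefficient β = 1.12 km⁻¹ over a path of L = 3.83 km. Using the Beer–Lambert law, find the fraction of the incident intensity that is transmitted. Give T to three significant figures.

τ = β·L = 1.12 × 3.83 = 4.2896.
T = exp(−4.2896) = 0.0137.

0.0137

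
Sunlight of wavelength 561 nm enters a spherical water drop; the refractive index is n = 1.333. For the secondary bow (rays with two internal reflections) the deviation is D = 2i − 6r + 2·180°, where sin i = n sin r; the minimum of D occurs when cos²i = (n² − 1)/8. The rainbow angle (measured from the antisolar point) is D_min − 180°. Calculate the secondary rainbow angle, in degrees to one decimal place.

cos²i = (1.77689 − 1)/8 = 0.09711; i = arccos(0.31163) = 71.843°.
sin r = sin 71.843°/1.333 = 0.71283; r = 45.466°.
D_min = 2·71.843° − 6·45.466° + 360° = 230.891°.
Rainbow angle = D_min − 180° = 50.891°.

50.9°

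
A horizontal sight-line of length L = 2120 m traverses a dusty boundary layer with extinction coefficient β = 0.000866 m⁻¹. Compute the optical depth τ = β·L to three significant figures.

τ = β·L = 0.000866 × 2120 = 1.8359.

1.84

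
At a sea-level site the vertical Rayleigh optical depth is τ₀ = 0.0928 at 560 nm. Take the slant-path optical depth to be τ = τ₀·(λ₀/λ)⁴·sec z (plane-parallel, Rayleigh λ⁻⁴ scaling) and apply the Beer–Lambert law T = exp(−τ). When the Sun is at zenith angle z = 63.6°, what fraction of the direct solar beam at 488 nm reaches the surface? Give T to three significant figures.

0.696

sec 63.6° = 2.2490.
τ = 0.0928 × (560/488)⁴ × 2.2490 = 0.0928 × 1.7341 × 2.2490 = 0.3619.
T = exp(−0.3619) = 0.6963.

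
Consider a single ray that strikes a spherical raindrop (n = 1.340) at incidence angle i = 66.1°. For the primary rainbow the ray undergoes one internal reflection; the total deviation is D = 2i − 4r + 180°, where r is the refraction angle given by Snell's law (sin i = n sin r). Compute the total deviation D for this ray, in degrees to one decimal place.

sin r = sin 66.1° / 1.340 = 0.9143/1.340 = 0.6823; r = 43.02°.
D = 2·66.1° − 4·43.02° + 180° = 132.20° − 172.09° + 180° = 140.11°.

140.1°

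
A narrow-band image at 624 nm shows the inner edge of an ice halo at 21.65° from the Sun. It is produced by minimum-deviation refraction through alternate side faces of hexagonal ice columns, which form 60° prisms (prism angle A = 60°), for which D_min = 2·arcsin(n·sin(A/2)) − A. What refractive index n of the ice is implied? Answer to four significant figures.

Rearranging: n = sin((D_min + A)/2) / sin(A/2).
(D_min + A)/2 = (21.65° + 60°)/2 = 40.825°.
n = sin 40.825° / sin 30° = 0.6538 / 0.5000 = 1.3075.

1.308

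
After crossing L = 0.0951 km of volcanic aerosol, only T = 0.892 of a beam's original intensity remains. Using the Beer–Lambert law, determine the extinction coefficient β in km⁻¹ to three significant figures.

Beer–Lambert: T = exp(−βL) ⇒ β = −ln(T)/L = −ln(0.892)/0.0951 = 0.1143/0.0951 = 1.202 km⁻¹.

1.20 km⁻¹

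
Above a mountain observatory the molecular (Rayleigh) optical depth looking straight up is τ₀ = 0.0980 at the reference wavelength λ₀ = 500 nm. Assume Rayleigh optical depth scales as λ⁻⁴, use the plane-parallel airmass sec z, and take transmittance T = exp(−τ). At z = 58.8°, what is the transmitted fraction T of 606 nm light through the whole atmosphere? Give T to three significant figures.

sec 58.8° = 1.9304.
τ = 0.0980 × (500/606)⁴ × 1.9304 = 0.0980 × 0.4634 × 1.9304 = 0.0877.
T = exp(−0.0877) = 0.9161.

0.916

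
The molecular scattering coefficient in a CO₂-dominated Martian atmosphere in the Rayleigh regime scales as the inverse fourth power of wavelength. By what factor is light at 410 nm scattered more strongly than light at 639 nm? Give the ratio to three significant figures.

5.90

Rayleigh scattering ∝ λ⁻⁴, so the ratio of coefficients is the inverse fourth power of the wavelength ratio.
σ(410)/σ(639) = (639/410)⁴ = (1.5585)⁴ = 5.9.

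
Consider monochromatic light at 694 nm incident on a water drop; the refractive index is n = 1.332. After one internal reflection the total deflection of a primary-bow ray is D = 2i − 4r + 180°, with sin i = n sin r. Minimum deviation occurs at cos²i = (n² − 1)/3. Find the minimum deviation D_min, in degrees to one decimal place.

137.8°

cos²i = (1.77422 − 1)/3 = 0.25807; i = arccos(0.50801) = 59.469°.
sin r = sin 59.469°/1.332 = 0.64666; r = 40.290°.
D_min = 2·59.469° − 4·40.290° + 180° = 137.776°.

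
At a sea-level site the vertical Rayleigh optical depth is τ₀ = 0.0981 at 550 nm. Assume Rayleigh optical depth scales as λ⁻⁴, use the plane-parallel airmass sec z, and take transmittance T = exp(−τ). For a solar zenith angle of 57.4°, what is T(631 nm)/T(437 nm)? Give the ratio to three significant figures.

1.42

Airmass: sec 57.4° = 1.8561.
τ(631 nm) = 0.0981 × (550/631)⁴ × 1.8561 = 0.0981 × 0.5772 × 1.8561 = 0.1051.
τ(437 nm) = 0.0981 × (550/437)⁴ × 1.8561 = 0.0981 × 2.5091 × 1.8561 = 0.4569.
T(631)/T(437) = exp(τ_B − τ_A) = exp(0.3518) = 1.4216.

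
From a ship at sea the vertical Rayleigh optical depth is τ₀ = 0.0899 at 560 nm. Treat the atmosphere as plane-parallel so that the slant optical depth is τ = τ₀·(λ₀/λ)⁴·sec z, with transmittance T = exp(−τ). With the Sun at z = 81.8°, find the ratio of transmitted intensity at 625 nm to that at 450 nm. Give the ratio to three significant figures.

Airmass: sec 81.8° = 7.0112.
τ(625 nm) = 0.0899 × (560/625)⁴ × 7.0112 = 0.0899 × 0.6445 × 7.0112 = 0.4062.
τ(450 nm) = 0.0899 × (560/450)⁴ × 7.0112 = 0.0899 × 2.3983 × 7.0112 = 1.5117.
T(625)/T(450) = exp(τ_B − τ_A) = exp(1.1054) = 3.0205.

3.02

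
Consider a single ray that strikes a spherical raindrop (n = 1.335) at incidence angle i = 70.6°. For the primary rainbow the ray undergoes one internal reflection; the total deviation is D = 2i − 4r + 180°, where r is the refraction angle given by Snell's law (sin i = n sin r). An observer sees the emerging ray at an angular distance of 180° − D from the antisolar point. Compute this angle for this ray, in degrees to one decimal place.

sin r = sin 70.6° / 1.335 = 0.9432/1.335 = 0.7065; r = 44.95°.
D = 2·70.6° − 4·44.95° + 180° = 141.20° − 179.81° + 180° = 141.39°.
Angle from antisolar point = 180° − D = 38.61°.

38.6°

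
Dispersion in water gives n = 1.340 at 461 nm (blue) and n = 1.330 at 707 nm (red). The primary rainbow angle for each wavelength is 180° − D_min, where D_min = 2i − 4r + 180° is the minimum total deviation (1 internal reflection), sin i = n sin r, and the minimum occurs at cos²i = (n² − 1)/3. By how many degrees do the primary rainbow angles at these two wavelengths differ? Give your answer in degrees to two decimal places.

1.45°

At 461 nm (n = 1.340): cos²i = 0.26520 → i = 59.004°, r = 39.770°, D_min = 138.929°, rainbow angle = 41.071°.
At 707 nm (n = 1.330): cos²i = 0.25630 → i = 59.585°, r = 40.422°, D_min = 137.484°, rainbow angle = 42.516°.
Angular width = |41.071° − 42.516°| = 1.445°.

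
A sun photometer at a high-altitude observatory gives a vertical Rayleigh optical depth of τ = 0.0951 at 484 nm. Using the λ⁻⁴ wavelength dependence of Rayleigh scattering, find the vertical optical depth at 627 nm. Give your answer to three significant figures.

τ(627 nm) = τ(484 nm) × (484/627)⁴ = 0.0951 × (0.7719)⁴ = 0.0951 × 0.3551 = 0.0338.

0.0338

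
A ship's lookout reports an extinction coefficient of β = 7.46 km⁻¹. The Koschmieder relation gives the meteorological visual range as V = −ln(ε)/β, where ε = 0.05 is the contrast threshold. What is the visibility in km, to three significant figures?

V = −ln(0.05) / 7.46 = 2.996 / 7.46 = 0.4016 km.

0.402 km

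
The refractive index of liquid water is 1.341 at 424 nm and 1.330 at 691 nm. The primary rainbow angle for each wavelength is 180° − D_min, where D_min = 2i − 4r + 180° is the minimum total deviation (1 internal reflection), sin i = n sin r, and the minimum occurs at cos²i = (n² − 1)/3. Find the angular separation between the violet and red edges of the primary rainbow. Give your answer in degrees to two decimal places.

1.59°

At 424 nm (n = 1.341): cos²i = 0.26609 → i = 58.946°, r = 39.705°, D_min = 139.071°, rainbow angle = 40.929°.
At 691 nm (n = 1.330): cos²i = 0.25630 → i = 59.585°, r = 40.422°, D_min = 137.484°, rainbow angle = 42.516°.
Angular width = |40.929° − 42.516°| = 1.588°.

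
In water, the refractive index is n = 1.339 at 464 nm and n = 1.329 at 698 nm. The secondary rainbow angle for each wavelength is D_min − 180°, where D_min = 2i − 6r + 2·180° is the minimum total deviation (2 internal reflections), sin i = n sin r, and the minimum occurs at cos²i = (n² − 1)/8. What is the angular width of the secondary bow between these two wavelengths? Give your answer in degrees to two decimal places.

2.61°

At 464 nm (n = 1.339): cos²i = 0.09912 → i = 71.650°, r = 45.141°, D_min = 232.451°, rainbow angle = 52.451°.
At 698 nm (n = 1.329): cos²i = 0.09578 → i = 71.972°, r = 45.685°, D_min = 229.837°, rainbow angle = 49.837°.
Angular width = |52.451° − 49.837°| = 2.614°.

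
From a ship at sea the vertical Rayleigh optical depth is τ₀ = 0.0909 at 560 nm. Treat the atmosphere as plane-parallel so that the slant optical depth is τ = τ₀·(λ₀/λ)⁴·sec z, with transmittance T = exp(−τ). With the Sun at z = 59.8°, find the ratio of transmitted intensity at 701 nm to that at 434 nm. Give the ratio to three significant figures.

1.53

Airmass: sec 59.8° = 1.9880.
τ(701 nm) = 0.0909 × (560/701)⁴ × 1.9880 = 0.0909 × 0.4073 × 1.9880 = 0.0736.
τ(434 nm) = 0.0909 × (560/434)⁴ × 1.9880 = 0.0909 × 2.7720 × 1.9880 = 0.5009.
T(701)/T(434) = exp(τ_B − τ_A) = exp(0.4273) = 1.5332.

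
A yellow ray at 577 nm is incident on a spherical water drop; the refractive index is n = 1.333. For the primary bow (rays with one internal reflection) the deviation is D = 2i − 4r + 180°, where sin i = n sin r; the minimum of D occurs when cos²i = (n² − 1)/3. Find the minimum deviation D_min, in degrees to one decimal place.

cos²i = (1.77689 − 1)/3 = 0.25896; i = arccos(0.50888) = 59.410°.
sin r = sin 59.410°/1.333 = 0.64579; r = 40.225°.
D_min = 2·59.410° − 4·40.225° + 180° = 137.922°.

137.9°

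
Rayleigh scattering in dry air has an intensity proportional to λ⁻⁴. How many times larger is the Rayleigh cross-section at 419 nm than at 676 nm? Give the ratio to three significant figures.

Rayleigh scattering ∝ λ⁻⁴, so the ratio of coefficients is the inverse fourth power of the wavelength ratio.
σ(419)/σ(676) = (676/419)⁴ = (1.6134)⁴ = 6.775.

6.78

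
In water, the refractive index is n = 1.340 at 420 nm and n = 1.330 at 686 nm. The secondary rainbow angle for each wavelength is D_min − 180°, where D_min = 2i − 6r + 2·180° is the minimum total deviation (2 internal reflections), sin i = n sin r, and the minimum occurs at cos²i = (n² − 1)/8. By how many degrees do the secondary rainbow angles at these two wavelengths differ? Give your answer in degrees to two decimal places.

2.61°

At 420 nm (n = 1.340): cos²i = 0.09945 → i = 71.618°, r = 45.088°, D_min = 232.709°, rainbow angle = 52.709°.
At 686 nm (n = 1.330): cos²i = 0.09611 → i = 71.940°, r = 45.630°, D_min = 230.101°, rainbow angle = 50.101°.
Angular width = |52.709° − 50.101°| = 2.608°.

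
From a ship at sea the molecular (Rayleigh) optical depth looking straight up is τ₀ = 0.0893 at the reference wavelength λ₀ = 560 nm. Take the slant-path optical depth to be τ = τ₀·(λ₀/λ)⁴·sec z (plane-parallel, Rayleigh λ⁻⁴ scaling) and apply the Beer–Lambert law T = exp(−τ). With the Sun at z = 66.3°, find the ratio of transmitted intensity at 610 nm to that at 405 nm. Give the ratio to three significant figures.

Airmass: sec 66.3° = 2.4879.
τ(610 nm) = 0.0893 × (560/610)⁴ × 2.4879 = 0.0893 × 0.7103 × 2.4879 = 0.1578.
τ(405 nm) = 0.0893 × (560/405)⁴ × 2.4879 = 0.0893 × 3.6554 × 2.4879 = 0.8121.
T(610)/T(405) = exp(τ_B − τ_A) = exp(0.6543) = 1.9238.

1.92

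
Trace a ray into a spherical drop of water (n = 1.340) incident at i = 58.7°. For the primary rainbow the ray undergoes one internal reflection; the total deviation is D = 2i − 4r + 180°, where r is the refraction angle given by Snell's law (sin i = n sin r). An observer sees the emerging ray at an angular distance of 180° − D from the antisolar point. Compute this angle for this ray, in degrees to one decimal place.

sin r = sin 58.7° / 1.340 = 0.8545/1.340 = 0.6377; r = 39.62°.
D = 2·58.7° − 4·39.62° + 180° = 117.40° − 158.47° + 180° = 138.93°.
Angle from antisolar point = 180° − D = 41.07°.

41.1°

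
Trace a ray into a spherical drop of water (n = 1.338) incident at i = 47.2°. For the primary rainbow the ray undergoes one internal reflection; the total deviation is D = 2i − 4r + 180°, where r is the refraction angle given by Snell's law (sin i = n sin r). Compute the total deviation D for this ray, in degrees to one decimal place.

sin r = sin 47.2° / 1.338 = 0.7337/1.338 = 0.5484; r = 33.26°.
D = 2·47.2° − 4·33.26° + 180° = 94.40° − 133.02° + 180° = 141.38°.

141.4°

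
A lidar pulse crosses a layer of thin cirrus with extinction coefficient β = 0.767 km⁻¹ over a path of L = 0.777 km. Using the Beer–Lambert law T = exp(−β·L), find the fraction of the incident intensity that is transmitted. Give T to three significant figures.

0.551

τ = β·L = 0.767 × 0.777 = 0.5960.
T = exp(−0.5960) = 0.5510.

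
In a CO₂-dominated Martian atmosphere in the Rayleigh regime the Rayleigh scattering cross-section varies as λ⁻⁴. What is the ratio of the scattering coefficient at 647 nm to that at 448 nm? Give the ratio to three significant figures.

Rayleigh scattering ∝ λ⁻⁴, so the ratio of coefficients is the inverse fourth power of the wavelength ratio.
σ(647)/σ(448) = (448/647)⁴ = (0.6924)⁴ = 0.2299.

0.230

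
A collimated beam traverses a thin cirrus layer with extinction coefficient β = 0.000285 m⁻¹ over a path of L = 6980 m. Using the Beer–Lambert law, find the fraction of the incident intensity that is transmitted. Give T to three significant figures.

τ = β·L = 0.000285 × 6980 = 1.9893.
T = exp(−1.9893) = 0.1368.

0.137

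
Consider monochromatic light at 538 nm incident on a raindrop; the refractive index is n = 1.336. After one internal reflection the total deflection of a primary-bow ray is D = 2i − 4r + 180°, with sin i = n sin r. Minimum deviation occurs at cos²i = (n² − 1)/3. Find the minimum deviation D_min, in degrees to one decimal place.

cos²i = (1.78490 − 1)/3 = 0.26163; i = arccos(0.51150) = 59.236°.
sin r = sin 59.236°/1.336 = 0.64318; r = 40.029°.
D_min = 2·59.236° − 4·40.029° + 180° = 138.356°.

138.4°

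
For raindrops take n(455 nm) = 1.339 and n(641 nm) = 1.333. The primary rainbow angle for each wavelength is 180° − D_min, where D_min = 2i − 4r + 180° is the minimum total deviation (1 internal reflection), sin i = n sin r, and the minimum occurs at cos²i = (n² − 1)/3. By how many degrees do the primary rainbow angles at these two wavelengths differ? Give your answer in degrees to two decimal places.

At 455 nm (n = 1.339): cos²i = 0.26431 → i = 59.062°, r = 39.834°, D_min = 138.786°, rainbow angle = 41.214°.
At 641 nm (n = 1.333): cos²i = 0.25896 → i = 59.410°, r = 40.225°, D_min = 137.922°, rainbow angle = 42.078°.
Angular width = |41.214° − 42.078°| = 0.865°.

0.86°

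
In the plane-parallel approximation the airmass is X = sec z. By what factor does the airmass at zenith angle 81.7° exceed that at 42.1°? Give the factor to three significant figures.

X(81.7°)/X(42.1°) = sec 81.7° / sec 42.1° = cos 42.1° / cos 81.7° = 0.7420/0.1444 = 5.1399.

5.14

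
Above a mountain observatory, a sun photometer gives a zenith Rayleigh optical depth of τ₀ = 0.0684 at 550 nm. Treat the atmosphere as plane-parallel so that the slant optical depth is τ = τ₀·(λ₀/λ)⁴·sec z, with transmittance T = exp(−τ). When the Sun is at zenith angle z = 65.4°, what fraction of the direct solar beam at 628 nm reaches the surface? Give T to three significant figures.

0.908

sec 65.4° = 2.4022.
τ = 0.0684 × (550/628)⁴ × 2.4022 = 0.0684 × 0.5883 × 2.4022 = 0.0967.
T = exp(−0.0967) = 0.9079.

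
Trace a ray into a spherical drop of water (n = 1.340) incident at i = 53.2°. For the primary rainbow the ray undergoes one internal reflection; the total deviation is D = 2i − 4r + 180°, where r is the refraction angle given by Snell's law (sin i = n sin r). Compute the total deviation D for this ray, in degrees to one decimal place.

139.6°

sin r = sin 53.2° / 1.340 = 0.8007/1.340 = 0.5976; r = 36.70°.
D = 2·53.2° − 4·36.70° + 180° = 106.40° − 146.78° + 180° = 139.62°.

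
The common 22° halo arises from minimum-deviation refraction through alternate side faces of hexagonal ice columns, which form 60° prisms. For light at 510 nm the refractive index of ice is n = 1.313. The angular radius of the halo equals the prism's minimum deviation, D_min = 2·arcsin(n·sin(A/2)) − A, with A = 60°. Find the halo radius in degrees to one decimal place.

22.1°

n·sin(A/2) = 1.313 × sin 30° = 1.313 × 0.5000 = 0.6565.
D_min = 2·arcsin(0.6565) − 60° = 2 × 41.033° − 60° = 22.067°.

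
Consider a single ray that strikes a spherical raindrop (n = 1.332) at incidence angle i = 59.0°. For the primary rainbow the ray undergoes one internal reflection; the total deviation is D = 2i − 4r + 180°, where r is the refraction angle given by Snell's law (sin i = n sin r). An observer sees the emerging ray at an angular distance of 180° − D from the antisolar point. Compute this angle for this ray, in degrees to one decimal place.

sin r = sin 59.0° / 1.332 = 0.8572/1.332 = 0.6435; r = 40.05°.
D = 2·59.0° − 4·40.05° + 180° = 118.00° − 160.22° + 180° = 137.78°.
Angle from antisolar point = 180° − D = 42.22°.

42.2°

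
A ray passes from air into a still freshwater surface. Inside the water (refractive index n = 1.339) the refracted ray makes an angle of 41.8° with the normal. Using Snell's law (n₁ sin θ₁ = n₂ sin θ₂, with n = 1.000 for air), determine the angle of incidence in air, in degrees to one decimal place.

Snell: sin θ_i = n · sin θ_r = 1.339 × sin 41.8° = 1.339 × 0.6665 = 0.8925.
θ_i = arcsin(0.8925) = 63.19°.

63.2°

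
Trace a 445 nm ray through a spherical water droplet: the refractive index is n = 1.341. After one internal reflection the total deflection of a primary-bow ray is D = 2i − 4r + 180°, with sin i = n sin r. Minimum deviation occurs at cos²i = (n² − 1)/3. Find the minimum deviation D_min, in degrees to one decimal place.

cos²i = (1.79828 − 1)/3 = 0.26609; i = arccos(0.51584) = 58.946°.
sin r = sin 58.946°/1.341 = 0.63884; r = 39.705°.
D_min = 2·58.946° − 4·39.705° + 180° = 139.071°.

139.1°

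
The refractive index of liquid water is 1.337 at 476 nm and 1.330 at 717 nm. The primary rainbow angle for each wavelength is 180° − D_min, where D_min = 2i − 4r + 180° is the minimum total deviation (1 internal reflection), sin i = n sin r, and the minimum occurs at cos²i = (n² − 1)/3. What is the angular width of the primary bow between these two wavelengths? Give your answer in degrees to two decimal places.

1.02°

At 476 nm (n = 1.337): cos²i = 0.26252 → i = 59.178°, r = 39.964°, D_min = 138.500°, rainbow angle = 41.500°.
At 717 nm (n = 1.330): cos²i = 0.25630 → i = 59.585°, r = 40.422°, D_min = 137.484°, rainbow angle = 42.516°.
Angular width = |41.500° − 42.516°| = 1.016°.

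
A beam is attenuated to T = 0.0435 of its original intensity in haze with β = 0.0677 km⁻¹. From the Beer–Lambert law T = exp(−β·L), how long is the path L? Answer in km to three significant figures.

Beer–Lambert: T = exp(−βL) ⇒ L = −ln(T)/β = −ln(0.0435)/0.0677 = 3.1350/0.0677 = 46.31 km.

46.3 km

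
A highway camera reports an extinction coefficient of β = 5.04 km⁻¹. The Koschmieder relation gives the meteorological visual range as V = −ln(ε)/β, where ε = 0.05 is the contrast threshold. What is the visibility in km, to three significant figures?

V = −ln(0.05) / 5.04 = 2.996 / 5.04 = 0.5944 km.

0.594 km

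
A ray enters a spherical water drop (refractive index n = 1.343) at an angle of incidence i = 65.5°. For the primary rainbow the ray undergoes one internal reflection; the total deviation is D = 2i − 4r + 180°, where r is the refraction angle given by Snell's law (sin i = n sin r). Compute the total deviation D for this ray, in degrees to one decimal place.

sin r = sin 65.5° / 1.343 = 0.9100/1.343 = 0.6776; r = 42.65°.
D = 2·65.5° − 4·42.65° + 180° = 131.00° − 170.61° + 180° = 140.39°.

140.4°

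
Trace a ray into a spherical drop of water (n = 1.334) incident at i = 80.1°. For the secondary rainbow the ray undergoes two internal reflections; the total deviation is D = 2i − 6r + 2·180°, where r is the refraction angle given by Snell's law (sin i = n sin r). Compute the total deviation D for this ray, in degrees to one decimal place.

sin r = sin 80.1° / 1.334 = 0.9851/1.334 = 0.7385; r = 47.60°.
D = 2·80.1° − 6·47.60° + 2·180° = 160.20° − 285.60° + 360° = 234.60°.

234.6°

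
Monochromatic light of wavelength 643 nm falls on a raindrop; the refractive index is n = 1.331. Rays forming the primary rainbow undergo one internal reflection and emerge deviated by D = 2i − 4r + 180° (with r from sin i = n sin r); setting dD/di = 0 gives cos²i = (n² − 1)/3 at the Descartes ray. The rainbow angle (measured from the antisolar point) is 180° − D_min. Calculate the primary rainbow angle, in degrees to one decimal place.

cos²i = (1.77156 − 1)/3 = 0.25719; i = arccos(0.50714) = 59.527°.
sin r = sin 59.527°/1.331 = 0.64753; r = 40.356°.
D_min = 2·59.527° − 4·40.356° + 180° = 137.630°.
Rainbow angle = 180° − D_min = 42.370°.

42.4°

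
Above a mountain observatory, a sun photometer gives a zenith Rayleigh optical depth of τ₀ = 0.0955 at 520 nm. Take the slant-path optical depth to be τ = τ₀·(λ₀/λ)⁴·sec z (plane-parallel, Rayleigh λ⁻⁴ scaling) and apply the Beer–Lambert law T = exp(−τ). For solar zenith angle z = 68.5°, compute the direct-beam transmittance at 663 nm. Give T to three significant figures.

0.906

sec 68.5° = 2.7285.
τ = 0.0955 × (520/663)⁴ × 2.7285 = 0.0955 × 0.3784 × 2.7285 = 0.0986.
T = exp(−0.0986) = 0.9061.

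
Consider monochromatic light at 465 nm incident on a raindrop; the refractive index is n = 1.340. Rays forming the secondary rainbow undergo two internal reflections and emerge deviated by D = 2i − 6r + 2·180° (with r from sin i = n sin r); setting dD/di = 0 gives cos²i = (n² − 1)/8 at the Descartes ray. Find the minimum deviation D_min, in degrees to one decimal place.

232.7°

cos²i = (1.79560 − 1)/8 = 0.09945; i = arccos(0.31536) = 71.618°.
sin r = sin 71.618°/1.340 = 0.70819; r = 45.088°.
D_min = 2·71.618° − 6·45.088° + 360° = 232.709°.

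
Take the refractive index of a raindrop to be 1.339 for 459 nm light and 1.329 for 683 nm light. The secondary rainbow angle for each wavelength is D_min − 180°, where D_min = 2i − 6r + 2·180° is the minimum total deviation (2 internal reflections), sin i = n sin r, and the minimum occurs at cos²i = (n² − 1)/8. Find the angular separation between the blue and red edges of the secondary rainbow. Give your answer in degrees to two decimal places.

2.61°

At 459 nm (n = 1.339): cos²i = 0.09912 → i = 71.650°, r = 45.141°, D_min = 232.451°, rainbow angle = 52.451°.
At 683 nm (n = 1.329): cos²i = 0.09578 → i = 71.972°, r = 45.685°, D_min = 229.837°, rainbow angle = 49.837°.
Angular width = |52.451° − 49.837°| = 2.614°.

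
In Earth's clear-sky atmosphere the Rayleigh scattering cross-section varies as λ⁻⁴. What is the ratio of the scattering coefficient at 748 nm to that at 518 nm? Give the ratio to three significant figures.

0.230

Rayleigh scattering ∝ λ⁻⁴, so the ratio of coefficients is the inverse fourth power of the wavelength ratio.
σ(748)/σ(518) = (518/748)⁴ = (0.6925)⁴ = 0.23.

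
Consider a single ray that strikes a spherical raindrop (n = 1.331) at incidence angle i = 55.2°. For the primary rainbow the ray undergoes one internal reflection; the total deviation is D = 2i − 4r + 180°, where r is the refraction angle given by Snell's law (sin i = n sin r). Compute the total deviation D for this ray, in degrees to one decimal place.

sin r = sin 55.2° / 1.331 = 0.8211/1.331 = 0.6169; r = 38.09°.
D = 2·55.2° − 4·38.09° + 180° = 110.40° − 152.37° + 180° = 138.03°.

138.0°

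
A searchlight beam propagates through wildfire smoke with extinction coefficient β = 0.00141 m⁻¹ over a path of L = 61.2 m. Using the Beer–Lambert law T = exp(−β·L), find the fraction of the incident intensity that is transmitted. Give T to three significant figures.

0.917

τ = β·L = 0.00141 × 61.2 = 0.0863.
T = exp(−0.0863) = 0.9173.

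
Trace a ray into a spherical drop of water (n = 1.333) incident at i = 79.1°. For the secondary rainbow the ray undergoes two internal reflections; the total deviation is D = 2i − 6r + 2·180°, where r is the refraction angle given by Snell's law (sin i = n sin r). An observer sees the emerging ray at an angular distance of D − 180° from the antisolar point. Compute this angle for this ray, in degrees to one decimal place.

sin r = sin 79.1° / 1.333 = 0.9820/1.333 = 0.7367; r = 47.45°.
D = 2·79.1° − 6·47.45° + 2·180° = 158.20° − 284.68° + 360° = 233.52°.
Angle from antisolar point = D − 180° = 53.52°.

53.5°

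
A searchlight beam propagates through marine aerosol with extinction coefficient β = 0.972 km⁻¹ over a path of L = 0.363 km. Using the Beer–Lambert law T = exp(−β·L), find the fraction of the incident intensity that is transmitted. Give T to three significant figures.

τ = β·L = 0.972 × 0.363 = 0.3528.
T = exp(−0.3528) = 0.7027.

0.703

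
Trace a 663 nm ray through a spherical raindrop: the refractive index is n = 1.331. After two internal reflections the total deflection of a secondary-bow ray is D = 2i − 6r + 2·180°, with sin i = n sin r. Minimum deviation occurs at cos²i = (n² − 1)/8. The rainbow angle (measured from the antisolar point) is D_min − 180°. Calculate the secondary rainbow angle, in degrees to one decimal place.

cos²i = (1.77156 − 1)/8 = 0.09645; i = arccos(0.31056) = 71.907°.
sin r = sin 71.907°/1.331 = 0.71417; r = 45.575°.
D_min = 2·71.907° − 6·45.575° + 360° = 230.365°.
Rainbow angle = D_min − 180° = 50.365°.

50.4°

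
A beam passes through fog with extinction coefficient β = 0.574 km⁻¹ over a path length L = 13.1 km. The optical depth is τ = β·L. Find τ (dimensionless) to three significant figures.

7.52

τ = β·L = 0.574 × 13.1 = 7.5194.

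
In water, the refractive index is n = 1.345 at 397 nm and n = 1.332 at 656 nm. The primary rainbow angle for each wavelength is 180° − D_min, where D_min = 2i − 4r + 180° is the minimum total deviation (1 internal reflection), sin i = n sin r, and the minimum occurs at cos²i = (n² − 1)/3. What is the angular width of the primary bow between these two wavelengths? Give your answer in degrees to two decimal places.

At 397 nm (n = 1.345): cos²i = 0.26967 → i = 58.715°, r = 39.448°, D_min = 139.635°, rainbow angle = 40.365°.
At 656 nm (n = 1.332): cos²i = 0.25807 → i = 59.469°, r = 40.290°, D_min = 137.776°, rainbow angle = 42.224°.
Angular width = |40.365° − 42.224°| = 1.859°.

1.86°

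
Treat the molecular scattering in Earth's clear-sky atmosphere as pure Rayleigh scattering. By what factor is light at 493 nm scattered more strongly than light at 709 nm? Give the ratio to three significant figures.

4.28

Rayleigh scattering ∝ λ⁻⁴, so the ratio of coefficients is the inverse fourth power of the wavelength ratio.
σ(493)/σ(709) = (709/493)⁴ = (1.4381)⁴ = 4.278.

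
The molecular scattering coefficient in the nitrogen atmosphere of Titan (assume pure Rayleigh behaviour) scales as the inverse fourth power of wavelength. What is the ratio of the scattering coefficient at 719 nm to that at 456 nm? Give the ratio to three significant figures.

Rayleigh scattering ∝ λ⁻⁴, so the ratio of coefficients is the inverse fourth power of the wavelength ratio.
σ(719)/σ(456) = (456/719)⁴ = (0.6342)⁴ = 0.1618.

0.162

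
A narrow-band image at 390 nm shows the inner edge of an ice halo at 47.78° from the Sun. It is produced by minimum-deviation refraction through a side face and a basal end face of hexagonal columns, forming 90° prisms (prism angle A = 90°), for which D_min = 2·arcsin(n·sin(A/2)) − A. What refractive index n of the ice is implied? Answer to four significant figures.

1.319

Rearranging: n = sin((D_min + A)/2) / sin(A/2).
(D_min + A)/2 = (47.78° + 90°)/2 = 68.890°.
n = sin 68.890° / sin 45° = 0.9329 / 0.7071 = 1.3193.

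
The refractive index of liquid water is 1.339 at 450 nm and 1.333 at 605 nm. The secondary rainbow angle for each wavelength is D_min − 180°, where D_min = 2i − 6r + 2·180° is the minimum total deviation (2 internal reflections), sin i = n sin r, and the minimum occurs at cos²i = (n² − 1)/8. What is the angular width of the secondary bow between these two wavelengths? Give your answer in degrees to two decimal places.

At 450 nm (n = 1.339): cos²i = 0.09912 → i = 71.650°, r = 45.141°, D_min = 232.451°, rainbow angle = 52.451°.
At 605 nm (n = 1.333): cos²i = 0.09711 → i = 71.843°, r = 45.466°, D_min = 230.891°, rainbow angle = 50.891°.
Angular width = |52.451° − 50.891°| = 1.560°.

1.56°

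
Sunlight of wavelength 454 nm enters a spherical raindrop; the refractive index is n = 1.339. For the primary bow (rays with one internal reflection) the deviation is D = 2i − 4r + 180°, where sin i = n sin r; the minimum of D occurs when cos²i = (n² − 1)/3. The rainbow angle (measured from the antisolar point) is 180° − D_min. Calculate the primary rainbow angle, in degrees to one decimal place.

cos²i = (1.79292 − 1)/3 = 0.26431; i = arccos(0.51411) = 59.062°.
sin r = sin 59.062°/1.339 = 0.64057; r = 39.834°.
D_min = 2·59.062° − 4·39.834° + 180° = 138.786°.
Rainbow angle = 180° − D_min = 41.214°.

41.2°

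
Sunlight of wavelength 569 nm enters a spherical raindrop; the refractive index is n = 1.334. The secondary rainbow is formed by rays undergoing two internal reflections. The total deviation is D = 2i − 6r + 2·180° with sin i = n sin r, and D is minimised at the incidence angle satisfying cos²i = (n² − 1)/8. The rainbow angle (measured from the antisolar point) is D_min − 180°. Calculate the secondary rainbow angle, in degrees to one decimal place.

51.2°

cos²i = (1.77956 − 1)/8 = 0.09744; i = arccos(0.31216) = 71.810°.
sin r = sin 71.810°/1.334 = 0.71217; r = 45.411°.
D_min = 2·71.810° − 6·45.411° + 360° = 231.153°.
Rainbow angle = D_min − 180° = 51.153°.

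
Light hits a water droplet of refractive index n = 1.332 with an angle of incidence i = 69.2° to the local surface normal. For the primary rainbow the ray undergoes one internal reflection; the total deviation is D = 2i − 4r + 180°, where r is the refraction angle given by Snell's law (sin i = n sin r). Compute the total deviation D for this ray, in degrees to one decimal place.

sin r = sin 69.2° / 1.332 = 0.9348/1.332 = 0.7018; r = 44.57°.
D = 2·69.2° − 4·44.57° + 180° = 138.40° − 178.29° + 180° = 140.11°.

140.1°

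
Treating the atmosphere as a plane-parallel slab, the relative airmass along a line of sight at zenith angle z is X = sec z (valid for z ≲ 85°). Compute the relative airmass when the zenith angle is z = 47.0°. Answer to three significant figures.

1.47

X = sec z = 1/cos 47.0° = 1/0.6820 = 1.4663.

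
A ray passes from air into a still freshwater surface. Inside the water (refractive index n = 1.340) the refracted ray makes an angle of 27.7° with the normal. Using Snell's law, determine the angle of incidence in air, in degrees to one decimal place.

Snell: sin θ_i = n · sin θ_r = 1.340 × sin 27.7° = 1.340 × 0.4648 = 0.6229.
θ_i = arcsin(0.6229) = 38.53°.

38.5°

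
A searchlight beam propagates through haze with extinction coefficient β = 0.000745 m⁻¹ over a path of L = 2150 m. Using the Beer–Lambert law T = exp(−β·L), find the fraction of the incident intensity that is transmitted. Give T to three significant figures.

0.202

τ = β·L = 0.000745 × 2150 = 1.6018.
T = exp(−1.6018) = 0.2015.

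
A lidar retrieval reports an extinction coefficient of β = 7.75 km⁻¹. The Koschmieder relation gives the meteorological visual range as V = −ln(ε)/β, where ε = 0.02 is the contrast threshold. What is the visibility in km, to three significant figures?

V = −ln(0.02) / 7.75 = 3.912 / 7.75 = 0.5048 km.

0.505 km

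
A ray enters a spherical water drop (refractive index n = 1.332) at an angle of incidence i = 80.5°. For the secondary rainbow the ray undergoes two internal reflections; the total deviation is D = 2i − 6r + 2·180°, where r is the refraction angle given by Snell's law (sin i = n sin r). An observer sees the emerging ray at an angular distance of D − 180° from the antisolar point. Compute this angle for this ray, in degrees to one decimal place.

54.4°

sin r = sin 80.5° / 1.332 = 0.9863/1.332 = 0.7405; r = 47.77°.
D = 2·80.5° − 6·47.77° + 2·180° = 161.00° − 286.62° + 360° = 234.38°.
Angle from antisolar point = D − 180° = 54.38°.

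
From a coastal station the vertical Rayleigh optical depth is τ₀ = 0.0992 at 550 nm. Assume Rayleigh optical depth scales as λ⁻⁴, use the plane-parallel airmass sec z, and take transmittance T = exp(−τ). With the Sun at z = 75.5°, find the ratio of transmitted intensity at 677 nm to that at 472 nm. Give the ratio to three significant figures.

Airmass: sec 75.5° = 3.9939.
τ(677 nm) = 0.0992 × (550/677)⁴ × 3.9939 = 0.0992 × 0.4356 × 3.9939 = 0.1726.
τ(472 nm) = 0.0992 × (550/472)⁴ × 3.9939 = 0.0992 × 1.8437 × 3.9939 = 0.7305.
T(677)/T(472) = exp(τ_B − τ_A) = exp(0.5579) = 1.7469.

1.75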